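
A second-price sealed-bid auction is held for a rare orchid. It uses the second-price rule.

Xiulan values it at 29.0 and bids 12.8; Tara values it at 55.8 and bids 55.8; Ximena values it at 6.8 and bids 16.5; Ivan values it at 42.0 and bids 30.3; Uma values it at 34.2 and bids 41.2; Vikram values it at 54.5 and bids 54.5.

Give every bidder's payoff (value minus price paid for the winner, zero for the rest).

Ranking the bids: Tara 55.8; Vikram 54.5; Uma 41.2; Ivan 30.3; Ximena 16.5; Xiulan 12.8.
Tara has the top bid and wins; the price is the second-highest bid, 54.5.
Tara's payoff = 55.8 − 54.5 = 1.3. All other bidders lose, so their payoff is 0.

Xiulan 0.0, Tara 1.3, Ximena 0.0, Ivan 0.0, Uma 0.0, Vikram 0.0.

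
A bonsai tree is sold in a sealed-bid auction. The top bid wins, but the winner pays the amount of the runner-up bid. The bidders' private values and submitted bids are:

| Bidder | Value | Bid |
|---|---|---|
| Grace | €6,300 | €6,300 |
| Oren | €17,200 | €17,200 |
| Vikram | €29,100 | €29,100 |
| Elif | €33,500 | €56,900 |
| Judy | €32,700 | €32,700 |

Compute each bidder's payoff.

Payoffs: Grace €0, Oren €0, Vikram €0, Elif €800, Judy €0.

Bids in descending order: Elif €56,900 > Judy €32,700 > Vikram €29,100 > Oren €17,200 > Grace €6,300.
Elif has the top bid and wins; the price is the second-highest bid, €32,700.
Elif's payoff = €33,500 − €32,700 = €800. All other bidders lose, so their payoff is 0.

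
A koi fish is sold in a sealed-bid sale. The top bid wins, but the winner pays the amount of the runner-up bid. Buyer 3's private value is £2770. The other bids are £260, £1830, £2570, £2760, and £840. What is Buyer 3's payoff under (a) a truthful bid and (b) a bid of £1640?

(a) £10  (b) £0

The highest competing bid is £2760.
Bidding truthfully at £2770: Buyer 3 has the top bid, wins, and pays the second-highest bid £2760. Payoff = £2770 − £2760 = £10.
Bidding £1640: the top bid is £2760 (a rival), so Buyer 3 loses. Payoff = £0.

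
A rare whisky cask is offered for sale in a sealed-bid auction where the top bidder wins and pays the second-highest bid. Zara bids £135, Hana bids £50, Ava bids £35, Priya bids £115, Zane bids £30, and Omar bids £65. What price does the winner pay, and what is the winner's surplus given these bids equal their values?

The winner pays £115 for a surplus of £20.

Ordered from highest: Zara £135 > Priya £115 > Omar £65 > Hana £50 > Ava £35 > Zane £30.
Zara is the highest bidder, so Zara wins.
Under the second-price rule, the price is the second-highest bid: £115.
Surplus = £135 − £115 = £20.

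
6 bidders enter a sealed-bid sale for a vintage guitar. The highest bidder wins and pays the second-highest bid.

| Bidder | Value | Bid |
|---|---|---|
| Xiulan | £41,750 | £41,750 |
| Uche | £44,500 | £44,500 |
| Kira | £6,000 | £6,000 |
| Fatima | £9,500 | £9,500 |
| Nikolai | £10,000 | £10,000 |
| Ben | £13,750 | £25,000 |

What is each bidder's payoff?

Bids in descending order: Uche £44,500 > Xiulan £41,750 > Ben £25,000 > Nikolai £10,000 > Fatima £9,500 > Kira £6,000.
Uche has the top bid and wins; the price is the second-highest bid, £41,750.
Uche's payoff = £44,500 − £41,750 = £2,750. All other bidders lose, so their payoff is 0.

Xiulan £0, Uche £2,750, Kira £0, Fatima £0, Nikolai £0, Ben £0.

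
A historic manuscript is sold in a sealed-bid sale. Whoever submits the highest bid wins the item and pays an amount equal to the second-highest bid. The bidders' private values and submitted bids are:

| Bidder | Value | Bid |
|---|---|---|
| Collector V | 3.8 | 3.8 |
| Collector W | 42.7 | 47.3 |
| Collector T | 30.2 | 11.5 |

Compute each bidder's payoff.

Payoffs: Collector V 0.0, Collector W 31.2, Collector T 0.0.

Ordered from highest: Collector W 47.3, then Collector T 11.5, then Collector V 3.8.
Collector W has the top bid and wins; the price is the second-highest bid, 11.5.
Collector W's payoff = 42.7 − 11.5 = 31.2. All other bidders lose, so their payoff is 0.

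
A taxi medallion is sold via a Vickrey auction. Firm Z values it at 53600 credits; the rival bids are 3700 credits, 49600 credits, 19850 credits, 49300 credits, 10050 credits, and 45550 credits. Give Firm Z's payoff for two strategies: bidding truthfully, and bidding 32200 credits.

Truthful: 4000 credits; alternative: 0 credits.

The highest competing bid is 49600 credits.
Bidding truthfully at 53600 credits: Firm Z has the top bid, wins, and pays the second-highest bid 49600 credits. Payoff = 53600 credits − 49600 credits = 4000 credits.
Bidding 32200 credits: the top bid is 49600 credits (a rival), so Firm Z loses. Payoff = 0 credits.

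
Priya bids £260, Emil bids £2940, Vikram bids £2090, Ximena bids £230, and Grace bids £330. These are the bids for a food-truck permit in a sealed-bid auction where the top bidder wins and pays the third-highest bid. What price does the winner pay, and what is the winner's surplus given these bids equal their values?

Price £330; surplus £2610.

Bids in descending order: Emil £2940; Vikram £2090; Grace £330; Priya £260; Ximena £230.
Emil is the highest bidder, so Emil wins.
Under the third-price rule, the price is the third-highest bid: £330.
Surplus = £2940 − £330 = £2610.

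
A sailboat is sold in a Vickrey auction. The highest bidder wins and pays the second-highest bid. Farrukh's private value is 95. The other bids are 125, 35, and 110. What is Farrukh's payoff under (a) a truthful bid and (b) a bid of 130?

Truthful: 0; alternative: -30.

The highest competing bid is 125.
Bidding truthfully at 95: the top bid is 125 (a rival), so Farrukh loses. Payoff = 0.
Bidding 130: Farrukh has the top bid, wins, and pays the second-highest bid 125. Payoff = 95 − 125 = -30.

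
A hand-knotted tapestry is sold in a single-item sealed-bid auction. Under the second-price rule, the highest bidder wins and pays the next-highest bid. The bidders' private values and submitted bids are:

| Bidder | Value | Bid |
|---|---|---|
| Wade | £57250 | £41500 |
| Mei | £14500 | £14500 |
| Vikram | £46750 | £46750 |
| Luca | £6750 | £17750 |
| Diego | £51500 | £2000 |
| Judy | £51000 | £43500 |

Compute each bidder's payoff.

Sorted high to low: Vikram £46750; Judy £43500; Wade £41500; Luca £17750; Mei £14500; Diego £2000.
Vikram has the top bid and wins; the price is the second-highest bid, £43500.
Vikram's payoff = £46750 − £43500 = £3250. All other bidders lose, so their payoff is 0.

Payoffs: Wade £0, Mei £0, Vikram £3250, Luca £0, Diego £0, Judy £0.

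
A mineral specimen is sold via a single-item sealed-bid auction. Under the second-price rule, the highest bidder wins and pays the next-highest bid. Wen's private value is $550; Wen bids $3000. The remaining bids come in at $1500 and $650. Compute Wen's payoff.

Highest competing bid: $1500.
Wen's bid $3000 is the highest overall, so Wen wins and pays the second-highest bid, $1500.
Payoff = value − price = $550 − $1500 = -$950.
Overbidding won the item at a price above value — truthful bidding would have avoided this loss.

Payoff = -$950.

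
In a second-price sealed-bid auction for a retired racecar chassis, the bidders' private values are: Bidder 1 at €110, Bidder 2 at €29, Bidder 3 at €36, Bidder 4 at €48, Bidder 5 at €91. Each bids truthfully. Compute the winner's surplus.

Ranking the bids: Bidder 1 €110; Bidder 5 €91; Bidder 4 €48; Bidder 3 €36; Bidder 2 €29.
Bidder 1 wins with the top bid and pays the second-highest, €91.
Surplus = €110 − €91 = €19.

Winner's surplus: €19.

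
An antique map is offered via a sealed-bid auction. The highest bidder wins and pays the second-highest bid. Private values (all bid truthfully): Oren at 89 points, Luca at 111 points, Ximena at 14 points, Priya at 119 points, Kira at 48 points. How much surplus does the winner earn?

Bids in descending order: Priya 119 points; Luca 111 points; Oren 89 points; Kira 48 points; Ximena 14 points.
Priya wins with the top bid and pays the second-highest, 111 points.
Surplus = 119 points − 111 points = 8 points.

8 points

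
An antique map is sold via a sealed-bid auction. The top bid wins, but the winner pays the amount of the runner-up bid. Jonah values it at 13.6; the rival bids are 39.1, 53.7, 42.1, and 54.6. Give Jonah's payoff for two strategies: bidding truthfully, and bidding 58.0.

The highest competing bid is 54.6.
Bidding truthfully at 13.6: the top bid is 54.6 (a rival), so Jonah loses. Payoff = 0.0.
Bidding 58.0: Jonah has the top bid, wins, and pays the second-highest bid 54.6. Payoff = 13.6 − 54.6 = -41.0.

Truthful: 0.0; alternative: -41.0.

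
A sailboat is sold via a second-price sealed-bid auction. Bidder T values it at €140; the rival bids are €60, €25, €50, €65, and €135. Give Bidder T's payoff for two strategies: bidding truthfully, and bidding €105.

The highest competing bid is €135.
Bidding truthfully at €140: Bidder T has the top bid, wins, and pays the second-highest bid €135. Payoff = €140 − €135 = €5.
Bidding €105: the top bid is €135 (a rival), so Bidder T loses. Payoff = €0.

(a) €5  (b) €0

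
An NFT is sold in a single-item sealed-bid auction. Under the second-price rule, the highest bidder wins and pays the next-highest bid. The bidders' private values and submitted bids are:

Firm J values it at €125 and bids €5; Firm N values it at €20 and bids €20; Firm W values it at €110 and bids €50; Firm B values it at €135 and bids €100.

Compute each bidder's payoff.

Firm J €0, Firm N €0, Firm W €0, Firm B €85.

Ranking the bids: Firm B €100; Firm W €50; Firm N €20; Firm J €5.
Firm B has the top bid and wins; the price is the second-highest bid, €50.
Firm B's payoff = €135 − €50 = €85. All other bidders lose, so their payoff is 0.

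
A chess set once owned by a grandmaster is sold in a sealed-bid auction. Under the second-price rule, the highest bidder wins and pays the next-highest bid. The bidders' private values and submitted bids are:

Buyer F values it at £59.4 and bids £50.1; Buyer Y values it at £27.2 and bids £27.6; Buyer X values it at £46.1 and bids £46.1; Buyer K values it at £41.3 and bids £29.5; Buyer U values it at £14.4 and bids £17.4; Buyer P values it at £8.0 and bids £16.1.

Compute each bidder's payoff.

Buyer F £13.3, Buyer Y £0.0, Buyer X £0.0, Buyer K £0.0, Buyer U £0.0, Buyer P £0.0.

Bids in descending order: Buyer F £50.1 > Buyer X £46.1 > Buyer K £29.5 > Buyer Y £27.6 > Buyer U £17.4 > Buyer P £16.1.
Buyer F has the top bid and wins; the price is the second-highest bid, £46.1.
Buyer F's payoff = £59.4 − £46.1 = £13.3. All other bidders lose, so their payoff is 0.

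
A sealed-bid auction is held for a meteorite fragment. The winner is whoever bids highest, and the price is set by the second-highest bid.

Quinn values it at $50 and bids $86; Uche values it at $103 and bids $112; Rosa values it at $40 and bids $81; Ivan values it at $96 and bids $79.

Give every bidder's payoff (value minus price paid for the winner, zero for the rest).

Ranking the bids: Uche $112, then Quinn $86, then Rosa $81, then Ivan $79.
Uche has the top bid and wins; the price is the second-highest bid, $86.
Uche's payoff = $103 − $86 = $17. All other bidders lose, so their payoff is 0.

Payoffs: Quinn $0, Uche $17, Rosa $0, Ivan $0.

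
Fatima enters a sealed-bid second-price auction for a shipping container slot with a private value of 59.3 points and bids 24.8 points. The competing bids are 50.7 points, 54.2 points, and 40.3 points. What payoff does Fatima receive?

Highest competing bid: 54.2 points.
Fatima's bid 24.8 points is not the highest, so Fatima loses, pays nothing, and earns zero payoff.

0.0 points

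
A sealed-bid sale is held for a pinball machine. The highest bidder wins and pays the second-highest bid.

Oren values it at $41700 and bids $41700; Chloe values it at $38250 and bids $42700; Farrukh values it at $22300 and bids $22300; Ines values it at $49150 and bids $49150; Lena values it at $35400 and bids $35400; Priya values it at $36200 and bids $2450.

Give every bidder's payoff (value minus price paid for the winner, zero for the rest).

Oren $0, Chloe $0, Farrukh $0, Ines $6450, Lena $0, Priya $0.

Ordered from highest: Ines $49150 > Chloe $42700 > Oren $41700 > Lena $35400 > Farrukh $22300 > Priya $2450.
Ines has the top bid and wins; the price is the second-highest bid, $42700.
Ines's payoff = $49150 − $42700 = $6450. All other bidders lose, so their payoff is 0.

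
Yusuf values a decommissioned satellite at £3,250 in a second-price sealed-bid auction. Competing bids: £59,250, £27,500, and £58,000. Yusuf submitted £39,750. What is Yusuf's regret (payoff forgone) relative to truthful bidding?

Regret: £0.

The highest competing bid is £59,250.
Bidding truthfully at £3,250: the top bid is £59,250 (a rival), so Yusuf loses. Payoff = £0.
Bidding £39,750: the top bid is £59,250 (a rival), so Yusuf loses. Payoff = £0.
Regret = truthful payoff − actual payoff = £0 − £0 = £0.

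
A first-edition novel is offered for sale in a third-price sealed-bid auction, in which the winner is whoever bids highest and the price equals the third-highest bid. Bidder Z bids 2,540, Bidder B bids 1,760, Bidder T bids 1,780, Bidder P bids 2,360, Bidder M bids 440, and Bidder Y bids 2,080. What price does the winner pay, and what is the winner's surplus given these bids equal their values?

Ordered from highest: Bidder Z 2,540 > Bidder P 2,360 > Bidder Y 2,080 > Bidder T 1,780 > Bidder B 1,760 > Bidder M 440.
Bidder Z is the highest bidder, so Bidder Z wins.
Under the third-price rule, the price is the third-highest bid: 2,080.
Surplus = 2,540 − 2,080 = 460.

The winner pays 2,080 for a surplus of 460.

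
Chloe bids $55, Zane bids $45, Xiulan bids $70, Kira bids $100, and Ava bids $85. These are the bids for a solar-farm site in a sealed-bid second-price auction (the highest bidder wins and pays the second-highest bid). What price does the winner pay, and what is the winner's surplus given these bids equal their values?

Price $85; surplus $15.

Sorted high to low: Kira $100 > Ava $85 > Xiulan $70 > Chloe $55 > Zane $45.
Kira is the highest bidder, so Kira wins.
Under the second-price rule, the price is the second-highest bid: $85.
Surplus = $100 − $85 = $15.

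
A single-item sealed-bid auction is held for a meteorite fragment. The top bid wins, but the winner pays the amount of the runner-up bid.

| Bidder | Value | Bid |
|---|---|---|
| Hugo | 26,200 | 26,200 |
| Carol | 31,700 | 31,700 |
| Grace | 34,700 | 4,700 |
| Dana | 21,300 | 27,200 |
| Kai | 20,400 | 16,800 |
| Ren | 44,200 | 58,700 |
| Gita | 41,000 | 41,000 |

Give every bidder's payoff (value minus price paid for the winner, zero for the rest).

Ordered from highest: Ren 58,700 > Gita 41,000 > Carol 31,700 > Dana 27,200 > Hugo 26,200 > Kai 16,800 > Grace 4,700.
Ren has the top bid and wins; the price is the second-highest bid, 41,000.
Ren's payoff = 44,200 − 41,000 = 3,200. All other bidders lose, so their payoff is 0.

Hugo 0, Carol 0, Grace 0, Dana 0, Kai 0, Ren 3,200, Gita 0.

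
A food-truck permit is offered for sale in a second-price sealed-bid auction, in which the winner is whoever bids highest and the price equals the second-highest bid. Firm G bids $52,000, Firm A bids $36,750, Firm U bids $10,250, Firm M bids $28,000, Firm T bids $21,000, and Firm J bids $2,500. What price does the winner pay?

Price paid: $36,750.

Bids in descending order: Firm G $52,000; Firm A $36,750; Firm M $28,000; Firm T $21,000; Firm U $10,250; Firm J $2,500.
Firm G is the highest bidder, so Firm G wins.
Under the second-price rule, the price is the second-highest bid: $36,750.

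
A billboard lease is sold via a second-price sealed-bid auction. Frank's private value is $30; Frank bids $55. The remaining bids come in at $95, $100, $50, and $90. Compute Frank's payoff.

Frank's payoff: $0.

Highest competing bid: $100.
Frank's bid $55 is not the highest, so Frank loses, pays nothing, and earns zero payoff.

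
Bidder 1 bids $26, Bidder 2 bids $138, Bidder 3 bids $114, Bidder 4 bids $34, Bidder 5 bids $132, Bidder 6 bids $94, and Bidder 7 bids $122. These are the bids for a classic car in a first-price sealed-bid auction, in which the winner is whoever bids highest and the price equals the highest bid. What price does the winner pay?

Ordered from highest: Bidder 2 $138; Bidder 5 $132; Bidder 7 $122; Bidder 3 $114; Bidder 6 $94; Bidder 4 $34; Bidder 1 $26.
Bidder 2 is the highest bidder, so Bidder 2 wins.
Under the first-price rule, the price is the highest bid: $138.

$138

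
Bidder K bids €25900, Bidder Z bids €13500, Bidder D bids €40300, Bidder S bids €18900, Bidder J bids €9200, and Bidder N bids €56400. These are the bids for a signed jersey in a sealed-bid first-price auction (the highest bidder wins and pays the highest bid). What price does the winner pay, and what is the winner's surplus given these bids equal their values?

Price €56400; surplus €0.

Ordered from highest: Bidder N €56400 > Bidder D €40300 > Bidder K €25900 > Bidder S €18900 > Bidder Z €13500 > Bidder J €9200.
Bidder N is the highest bidder, so Bidder N wins.
Under the first-price rule, the price is the highest bid: €56400.
Surplus = €56400 − €56400 = €0.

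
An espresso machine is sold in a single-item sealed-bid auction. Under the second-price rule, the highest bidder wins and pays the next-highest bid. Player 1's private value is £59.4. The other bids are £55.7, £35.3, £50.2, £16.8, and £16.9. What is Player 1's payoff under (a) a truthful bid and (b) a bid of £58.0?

Truthful: £3.7; alternative: £3.7.

The highest competing bid is £55.7.
Bidding truthfully at £59.4: Player 1 has the top bid, wins, and pays the second-highest bid £55.7. Payoff = £59.4 − £55.7 = £3.7.
Bidding £58.0: Player 1 has the top bid, wins, and pays the second-highest bid £55.7. Payoff = £59.4 − £55.7 = £3.7.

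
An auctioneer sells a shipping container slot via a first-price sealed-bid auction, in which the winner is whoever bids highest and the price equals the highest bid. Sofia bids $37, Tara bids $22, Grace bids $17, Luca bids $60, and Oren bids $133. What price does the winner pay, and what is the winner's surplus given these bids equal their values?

Price $133; surplus $0.

Sorted high to low: Oren $133, then Luca $60, then Sofia $37, then Tara $22, then Grace $17.
Oren is the highest bidder, so Oren wins.
Under the first-price rule, the price is the highest bid: $133.
Surplus = $133 − $133 = $0.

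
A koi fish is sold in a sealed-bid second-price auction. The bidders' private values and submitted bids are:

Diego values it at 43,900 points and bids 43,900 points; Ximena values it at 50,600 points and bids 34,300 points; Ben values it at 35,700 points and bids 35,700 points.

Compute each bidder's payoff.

Ranking the bids: Diego 43,900 points > Ben 35,700 points > Ximena 34,300 points.
Diego has the top bid and wins; the price is the second-highest bid, 35,700 points.
Diego's payoff = 43,900 points − 35,700 points = 8,200 points. All other bidders lose, so their payoff is 0.

Payoffs: Diego 8,200 points, Ximena 0 points, Ben 0 points.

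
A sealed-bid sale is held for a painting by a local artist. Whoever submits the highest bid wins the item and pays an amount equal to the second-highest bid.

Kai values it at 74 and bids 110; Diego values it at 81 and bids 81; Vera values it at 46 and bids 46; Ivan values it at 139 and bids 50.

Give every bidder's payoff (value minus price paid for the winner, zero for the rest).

Ordered from highest: Kai 110, then Diego 81, then Ivan 50, then Vera 46.
Kai has the top bid and wins; the price is the second-highest bid, 81.
Kai's payoff = 74 − 81 = -7. All other bidders lose, so their payoff is 0.

Payoffs: Kai -7, Diego 0, Vera 0, Ivan 0.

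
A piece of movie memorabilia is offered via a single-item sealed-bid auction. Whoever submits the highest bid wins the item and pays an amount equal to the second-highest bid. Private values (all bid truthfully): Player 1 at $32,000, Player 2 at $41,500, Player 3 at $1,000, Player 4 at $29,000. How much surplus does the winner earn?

Surplus = $9,500.

Ranking the bids: Player 2 $41,500; Player 1 $32,000; Player 4 $29,000; Player 3 $1,000.
Player 2 wins with the top bid and pays the second-highest, $32,000.
Surplus = $41,500 − $32,000 = $9,500.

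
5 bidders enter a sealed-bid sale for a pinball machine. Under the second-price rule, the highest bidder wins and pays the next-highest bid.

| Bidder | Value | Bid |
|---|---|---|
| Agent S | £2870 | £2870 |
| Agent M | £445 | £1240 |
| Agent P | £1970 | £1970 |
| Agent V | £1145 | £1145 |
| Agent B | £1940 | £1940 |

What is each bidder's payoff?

Agent S £900, Agent M £0, Agent P £0, Agent V £0, Agent B £0.

Ordered from highest: Agent S £2870, then Agent P £1970, then Agent B £1940, then Agent M £1240, then Agent V £1145.
Agent S has the top bid and wins; the price is the second-highest bid, £1970.
Agent S's payoff = £2870 − £1970 = £900. All other bidders lose, so their payoff is 0.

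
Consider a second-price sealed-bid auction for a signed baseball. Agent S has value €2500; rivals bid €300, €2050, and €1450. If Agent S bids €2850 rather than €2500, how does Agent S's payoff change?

The highest competing bid is €2050.
Bidding truthfully at €2500: Agent S has the top bid, wins, and pays the second-highest bid €2050. Payoff = €2500 − €2050 = €450.
Bidding €2850: Agent S has the top bid, wins, and pays the second-highest bid €2050. Payoff = €2500 − €2050 = €450.
Change = €450 − €450 = €0.

€0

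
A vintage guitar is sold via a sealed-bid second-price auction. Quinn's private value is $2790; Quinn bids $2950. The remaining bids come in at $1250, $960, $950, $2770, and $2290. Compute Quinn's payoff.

Quinn's payoff: $20.

Highest competing bid: $2770.
Quinn's bid $2950 is the highest overall, so Quinn wins and pays the second-highest bid, $2770.
Payoff = value − price = $2790 − $2770 = $20.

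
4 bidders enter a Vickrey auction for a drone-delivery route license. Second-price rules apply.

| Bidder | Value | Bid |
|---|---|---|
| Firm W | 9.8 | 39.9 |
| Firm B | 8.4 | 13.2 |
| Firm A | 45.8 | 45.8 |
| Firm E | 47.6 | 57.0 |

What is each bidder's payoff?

Firm W 0.0, Firm B 0.0, Firm A 0.0, Firm E 1.8.

Ordered from highest: Firm E 57.0 > Firm A 45.8 > Firm W 39.9 > Firm B 13.2.
Firm E has the top bid and wins; the price is the second-highest bid, 45.8.
Firm E's payoff = 47.6 − 45.8 = 1.8. All other bidders lose, so their payoff is 0.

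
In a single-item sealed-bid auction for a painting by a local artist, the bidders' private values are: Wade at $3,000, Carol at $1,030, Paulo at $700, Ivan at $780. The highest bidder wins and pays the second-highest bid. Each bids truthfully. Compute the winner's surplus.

Bids in descending order: Wade $3,000; Carol $1,030; Ivan $780; Paulo $700.
Wade wins with the top bid and pays the second-highest, $1,030.
Surplus = $3,000 − $1,030 = $1,970.

Winner's surplus: $1,970.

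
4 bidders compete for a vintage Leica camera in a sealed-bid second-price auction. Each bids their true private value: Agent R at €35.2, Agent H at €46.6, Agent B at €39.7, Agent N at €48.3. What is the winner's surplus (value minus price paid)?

Bids in descending order: Agent N €48.3 > Agent H €46.6 > Agent B €39.7 > Agent R €35.2.
Agent N wins with the top bid and pays the second-highest, €46.6.
Surplus = €48.3 − €46.6 = €1.7.

€1.7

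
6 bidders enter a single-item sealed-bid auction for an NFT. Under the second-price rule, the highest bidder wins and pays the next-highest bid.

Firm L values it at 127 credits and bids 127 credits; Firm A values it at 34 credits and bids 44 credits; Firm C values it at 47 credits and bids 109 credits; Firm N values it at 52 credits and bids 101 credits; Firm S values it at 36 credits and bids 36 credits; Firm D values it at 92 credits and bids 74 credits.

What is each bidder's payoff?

Firm L 18 credits, Firm A 0 credits, Firm C 0 credits, Firm N 0 credits, Firm S 0 credits, Firm D 0 credits.

Ordered from highest: Firm L 127 credits > Firm C 109 credits > Firm N 101 credits > Firm D 74 credits > Firm A 44 credits > Firm S 36 credits.
Firm L has the top bid and wins; the price is the second-highest bid, 109 credits.
Firm L's payoff = 127 credits − 109 credits = 18 credits. All other bidders lose, so their payoff is 0.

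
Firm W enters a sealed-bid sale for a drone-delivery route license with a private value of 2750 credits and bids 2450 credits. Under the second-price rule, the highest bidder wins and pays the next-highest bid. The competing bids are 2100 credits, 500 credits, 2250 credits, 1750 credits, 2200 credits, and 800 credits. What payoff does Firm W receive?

Highest competing bid: 2250 credits.
Firm W's bid 2450 credits is the highest overall, so Firm W wins and pays the second-highest bid, 2250 credits.
Payoff = value − price = 2750 credits − 2250 credits = 500 credits.

500 credits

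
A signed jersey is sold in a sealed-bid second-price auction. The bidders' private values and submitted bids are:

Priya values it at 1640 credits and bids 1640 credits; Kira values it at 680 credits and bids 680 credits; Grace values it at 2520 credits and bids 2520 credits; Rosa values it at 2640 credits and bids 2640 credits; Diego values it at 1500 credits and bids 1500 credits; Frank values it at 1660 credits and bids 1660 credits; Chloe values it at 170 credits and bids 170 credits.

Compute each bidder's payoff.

Payoffs: Priya 0 credits, Kira 0 credits, Grace 0 credits, Rosa 120 credits, Diego 0 credits, Frank 0 credits, Chloe 0 credits.

Ranking the bids: Rosa 2640 credits > Grace 2520 credits > Frank 1660 credits > Priya 1640 credits > Diego 1500 credits > Kira 680 credits > Chloe 170 credits.
Rosa has the top bid and wins; the price is the second-highest bid, 2520 credits.
Rosa's payoff = 2640 credits − 2520 credits = 120 credits. All other bidders lose, so their payoff is 0.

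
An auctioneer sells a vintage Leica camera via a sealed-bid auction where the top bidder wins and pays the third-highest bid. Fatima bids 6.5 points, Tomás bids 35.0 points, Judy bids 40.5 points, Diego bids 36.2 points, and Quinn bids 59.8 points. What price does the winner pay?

The winner pays 36.2 points.

Bids in descending order: Quinn 59.8 points, then Judy 40.5 points, then Diego 36.2 points, then Tomás 35.0 points, then Fatima 6.5 points.
Quinn is the highest bidder, so Quinn wins.
Under the third-price rule, the price is the third-highest bid: 36.2 points.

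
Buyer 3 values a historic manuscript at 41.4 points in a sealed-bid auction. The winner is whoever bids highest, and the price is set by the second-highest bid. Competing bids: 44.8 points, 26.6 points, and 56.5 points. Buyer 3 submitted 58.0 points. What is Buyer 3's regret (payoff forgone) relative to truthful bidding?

15.1 points

The highest competing bid is 56.5 points.
Bidding truthfully at 41.4 points: the top bid is 56.5 points (a rival), so Buyer 3 loses. Payoff = 0.0 points.
Bidding 58.0 points: Buyer 3 has the top bid, wins, and pays the second-highest bid 56.5 points. Payoff = 41.4 points − 56.5 points = -15.1 points.
Regret = truthful payoff − actual payoff = 0.0 points − -15.1 points = 15.1 points.
This is the dominant-strategy logic: truthful bidding weakly beats any alternative.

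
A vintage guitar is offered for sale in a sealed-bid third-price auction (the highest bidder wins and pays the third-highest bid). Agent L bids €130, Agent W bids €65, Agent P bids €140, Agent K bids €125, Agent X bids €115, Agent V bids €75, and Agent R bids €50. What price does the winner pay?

Ranking the bids: Agent P €140; Agent L €130; Agent K €125; Agent X €115; Agent V €75; Agent W €65; Agent R €50.
Agent P is the highest bidder, so Agent P wins.
Under the third-price rule, the price is the third-highest bid: €125.

The winner pays €125.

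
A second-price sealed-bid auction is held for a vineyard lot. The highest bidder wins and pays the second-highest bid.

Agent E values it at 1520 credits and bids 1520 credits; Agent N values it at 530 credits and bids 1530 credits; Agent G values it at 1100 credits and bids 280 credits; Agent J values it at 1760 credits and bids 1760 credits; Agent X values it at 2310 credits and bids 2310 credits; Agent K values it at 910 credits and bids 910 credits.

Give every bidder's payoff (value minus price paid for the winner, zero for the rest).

Payoffs: Agent E 0 credits, Agent N 0 credits, Agent G 0 credits, Agent J 0 credits, Agent X 550 credits, Agent K 0 credits.

Ordered from highest: Agent X 2310 credits > Agent J 1760 credits > Agent N 1530 credits > Agent E 1520 credits > Agent K 910 credits > Agent G 280 credits.
Agent X has the top bid and wins; the price is the second-highest bid, 1760 credits.
Agent X's payoff = 2310 credits − 1760 credits = 550 credits. All other bidders lose, so their payoff is 0.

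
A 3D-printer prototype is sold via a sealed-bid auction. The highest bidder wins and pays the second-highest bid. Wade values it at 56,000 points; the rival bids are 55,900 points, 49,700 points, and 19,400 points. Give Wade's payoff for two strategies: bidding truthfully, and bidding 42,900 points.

Truthful: 100 points; alternative: 0 points.

The highest competing bid is 55,900 points.
Bidding truthfully at 56,000 points: Wade has the top bid, wins, and pays the second-highest bid 55,900 points. Payoff = 56,000 points − 55,900 points = 100 points.
Bidding 42,900 points: the top bid is 55,900 points (a rival), so Wade loses. Payoff = 0 points.
This is the dominant-strategy logic: truthful bidding weakly beats any alternative.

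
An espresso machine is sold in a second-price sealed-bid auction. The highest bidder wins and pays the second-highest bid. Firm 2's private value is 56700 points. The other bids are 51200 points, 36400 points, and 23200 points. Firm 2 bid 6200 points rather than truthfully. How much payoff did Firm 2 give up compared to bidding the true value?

The highest competing bid is 51200 points.
Bidding truthfully at 56700 points: Firm 2 has the top bid, wins, and pays the second-highest bid 51200 points. Payoff = 56700 points − 51200 points = 5500 points.
Bidding 6200 points: the top bid is 51200 points (a rival), so Firm 2 loses. Payoff = 0 points.
Regret = truthful payoff − actual payoff = 5500 points − 0 points = 5500 points.
Deviating from a truthful bid can only lose payoff in a second-price auction — never gain.

5500 points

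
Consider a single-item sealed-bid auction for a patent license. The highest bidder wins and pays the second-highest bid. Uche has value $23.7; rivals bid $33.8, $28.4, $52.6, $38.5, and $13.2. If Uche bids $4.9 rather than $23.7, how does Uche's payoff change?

The highest competing bid is $52.6.
Bidding truthfully at $23.7: the top bid is $52.6 (a rival), so Uche loses. Payoff = $0.0.
Bidding $4.9: the top bid is $52.6 (a rival), so Uche loses. Payoff = $0.0.
Change = $0.0 − $0.0 = $0.0.
The bid only affects whether you win, not the price — here both bids land on the same side of the top rival bid, so the deviation is payoff-neutral.

$0.0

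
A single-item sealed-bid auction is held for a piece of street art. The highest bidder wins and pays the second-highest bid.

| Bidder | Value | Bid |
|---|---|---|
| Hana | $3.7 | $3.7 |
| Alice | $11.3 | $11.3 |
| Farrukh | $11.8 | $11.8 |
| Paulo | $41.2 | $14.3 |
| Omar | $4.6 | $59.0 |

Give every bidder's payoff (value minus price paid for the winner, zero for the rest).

Ranking the bids: Omar $59.0, then Paulo $14.3, then Farrukh $11.8, then Alice $11.3, then Hana $3.7.
Omar has the top bid and wins; the price is the second-highest bid, $14.3.
Omar's payoff = $4.6 − $14.3 = -$9.7. All other bidders lose, so their payoff is 0.

Hana $0.0, Alice $0.0, Farrukh $0.0, Paulo $0.0, Omar -$9.7.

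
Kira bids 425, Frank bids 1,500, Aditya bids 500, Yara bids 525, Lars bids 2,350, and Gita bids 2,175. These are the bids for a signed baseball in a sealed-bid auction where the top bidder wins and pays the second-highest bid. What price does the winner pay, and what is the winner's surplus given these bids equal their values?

Bids in descending order: Lars 2,350, then Gita 2,175, then Frank 1,500, then Yara 525, then Aditya 500, then Kira 425.
Lars is the highest bidder, so Lars wins.
Under the second-price rule, the price is the second-highest bid: 2,175.
Surplus = 2,350 − 2,175 = 175.

The winner pays 2,175 for a surplus of 175.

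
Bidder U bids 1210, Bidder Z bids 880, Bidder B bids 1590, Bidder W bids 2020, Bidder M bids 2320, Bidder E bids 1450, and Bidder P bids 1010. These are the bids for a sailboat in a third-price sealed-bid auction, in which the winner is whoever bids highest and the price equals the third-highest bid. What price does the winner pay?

Ordered from highest: Bidder M 2320; Bidder W 2020; Bidder B 1590; Bidder E 1450; Bidder U 1210; Bidder P 1010; Bidder Z 880.
Bidder M is the highest bidder, so Bidder M wins.
Under the third-price rule, the price is the third-highest bid: 1590.

Price paid: 1590.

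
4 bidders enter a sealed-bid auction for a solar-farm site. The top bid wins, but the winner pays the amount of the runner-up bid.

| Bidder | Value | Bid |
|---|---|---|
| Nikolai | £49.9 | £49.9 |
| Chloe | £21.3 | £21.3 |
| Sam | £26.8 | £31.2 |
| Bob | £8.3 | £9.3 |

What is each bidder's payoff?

Ordered from highest: Nikolai £49.9, then Sam £31.2, then Chloe £21.3, then Bob £9.3.
Nikolai has the top bid and wins; the price is the second-highest bid, £31.2.
Nikolai's payoff = £49.9 − £31.2 = £18.7. All other bidders lose, so their payoff is 0.

Payoffs: Nikolai £18.7, Chloe £0.0, Sam £0.0, Bob £0.0.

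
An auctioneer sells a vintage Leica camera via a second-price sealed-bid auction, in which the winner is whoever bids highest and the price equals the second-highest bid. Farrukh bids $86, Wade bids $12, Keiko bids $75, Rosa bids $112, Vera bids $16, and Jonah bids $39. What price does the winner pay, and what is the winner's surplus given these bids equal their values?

The winner pays $86 for a surplus of $26.

Sorted high to low: Rosa $112 > Farrukh $86 > Keiko $75 > Jonah $39 > Vera $16 > Wade $12.
Rosa is the highest bidder, so Rosa wins.
Under the second-price rule, the price is the second-highest bid: $86.
Surplus = $112 − $86 = $26.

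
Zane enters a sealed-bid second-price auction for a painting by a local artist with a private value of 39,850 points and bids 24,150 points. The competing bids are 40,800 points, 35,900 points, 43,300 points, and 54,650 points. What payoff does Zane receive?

Highest competing bid: 54,650 points.
Zane's bid 24,150 points is not the highest, so Zane loses, pays nothing, and earns zero payoff.

0 points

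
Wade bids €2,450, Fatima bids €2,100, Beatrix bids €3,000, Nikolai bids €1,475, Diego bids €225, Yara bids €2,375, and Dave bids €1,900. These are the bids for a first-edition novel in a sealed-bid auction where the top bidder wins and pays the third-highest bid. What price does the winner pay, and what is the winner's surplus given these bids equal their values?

The winner pays €2,375 for a surplus of €625.

Bids in descending order: Beatrix €3,000, then Wade €2,450, then Yara €2,375, then Fatima €2,100, then Dave €1,900, then Nikolai €1,475, then Diego €225.
Beatrix is the highest bidder, so Beatrix wins.
Under the third-price rule, the price is the third-highest bid: €2,375.
Surplus = €3,000 − €2,375 = €625.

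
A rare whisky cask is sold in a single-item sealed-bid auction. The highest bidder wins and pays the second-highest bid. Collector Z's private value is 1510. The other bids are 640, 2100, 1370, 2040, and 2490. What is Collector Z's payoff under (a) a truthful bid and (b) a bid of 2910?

(a) 0  (b) -980

The highest competing bid is 2490.
Bidding truthfully at 1510: the top bid is 2490 (a rival), so Collector Z loses. Payoff = 0.
Bidding 2910: Collector Z has the top bid, wins, and pays the second-highest bid 2490. Payoff = 1510 − 2490 = -980.
This is the dominant-strategy logic: truthful bidding weakly beats any alternative.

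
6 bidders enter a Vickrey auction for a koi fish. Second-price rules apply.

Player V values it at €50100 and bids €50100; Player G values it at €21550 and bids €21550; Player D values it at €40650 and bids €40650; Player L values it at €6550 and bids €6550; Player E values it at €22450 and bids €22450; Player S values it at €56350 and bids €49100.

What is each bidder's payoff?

Sorted high to low: Player V €50100, then Player S €49100, then Player D €40650, then Player E €22450, then Player G €21550, then Player L €6550.
Player V has the top bid and wins; the price is the second-highest bid, €49100.
Player V's payoff = €50100 − €49100 = €1000. All other bidders lose, so their payoff is 0.

Payoffs: Player V €1000, Player G €0, Player D €0, Player L €0, Player E €0, Player S €0.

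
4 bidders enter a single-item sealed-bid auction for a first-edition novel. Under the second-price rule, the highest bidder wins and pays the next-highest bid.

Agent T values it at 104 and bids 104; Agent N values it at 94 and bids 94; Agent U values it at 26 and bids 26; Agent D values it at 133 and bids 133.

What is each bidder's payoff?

Agent T 0, Agent N 0, Agent U 0, Agent D 29.

Sorted high to low: Agent D 133 > Agent T 104 > Agent N 94 > Agent U 26.
Agent D has the top bid and wins; the price is the second-highest bid, 104.
Agent D's payoff = 133 − 104 = 29. All other bidders lose, so their payoff is 0.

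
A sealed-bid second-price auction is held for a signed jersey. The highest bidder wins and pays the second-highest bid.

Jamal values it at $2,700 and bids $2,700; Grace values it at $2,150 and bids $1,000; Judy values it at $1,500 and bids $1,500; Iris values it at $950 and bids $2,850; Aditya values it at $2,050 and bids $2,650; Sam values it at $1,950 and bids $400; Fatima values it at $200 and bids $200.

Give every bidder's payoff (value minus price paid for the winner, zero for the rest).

Ordered from highest: Iris $2,850; Jamal $2,700; Aditya $2,650; Judy $1,500; Grace $1,000; Sam $400; Fatima $200.
Iris has the top bid and wins; the price is the second-highest bid, $2,700.
Iris's payoff = $950 − $2,700 = -$1,750. All other bidders lose, so their payoff is 0.

Jamal $0, Grace $0, Judy $0, Iris -$1,750, Aditya $0, Sam $0, Fatima $0.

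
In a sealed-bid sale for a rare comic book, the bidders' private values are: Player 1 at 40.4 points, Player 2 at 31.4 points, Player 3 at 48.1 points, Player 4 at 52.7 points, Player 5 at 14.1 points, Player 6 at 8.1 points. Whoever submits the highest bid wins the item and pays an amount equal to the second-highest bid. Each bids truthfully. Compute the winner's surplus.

4.6 points

Ordered from highest: Player 4 52.7 points; Player 3 48.1 points; Player 1 40.4 points; Player 2 31.4 points; Player 5 14.1 points; Player 6 8.1 points.
Player 4 wins with the top bid and pays the second-highest, 48.1 points.
Surplus = 52.7 points − 48.1 points = 4.6 points.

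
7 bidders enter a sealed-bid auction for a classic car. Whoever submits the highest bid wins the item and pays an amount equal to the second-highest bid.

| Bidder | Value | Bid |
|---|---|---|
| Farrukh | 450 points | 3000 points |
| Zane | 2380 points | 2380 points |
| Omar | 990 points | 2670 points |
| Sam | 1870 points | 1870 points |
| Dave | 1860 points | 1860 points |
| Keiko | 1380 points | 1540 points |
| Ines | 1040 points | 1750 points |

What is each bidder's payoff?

Farrukh -2220 points, Zane 0 points, Omar 0 points, Sam 0 points, Dave 0 points, Keiko 0 points, Ines 0 points.

Sorted high to low: Farrukh 3000 points > Omar 2670 points > Zane 2380 points > Sam 1870 points > Dave 1860 points > Ines 1750 points > Keiko 1540 points.
Farrukh has the top bid and wins; the price is the second-highest bid, 2670 points.
Farrukh's payoff = 450 points − 2670 points = -2220 points. All other bidders lose, so their payoff is 0.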